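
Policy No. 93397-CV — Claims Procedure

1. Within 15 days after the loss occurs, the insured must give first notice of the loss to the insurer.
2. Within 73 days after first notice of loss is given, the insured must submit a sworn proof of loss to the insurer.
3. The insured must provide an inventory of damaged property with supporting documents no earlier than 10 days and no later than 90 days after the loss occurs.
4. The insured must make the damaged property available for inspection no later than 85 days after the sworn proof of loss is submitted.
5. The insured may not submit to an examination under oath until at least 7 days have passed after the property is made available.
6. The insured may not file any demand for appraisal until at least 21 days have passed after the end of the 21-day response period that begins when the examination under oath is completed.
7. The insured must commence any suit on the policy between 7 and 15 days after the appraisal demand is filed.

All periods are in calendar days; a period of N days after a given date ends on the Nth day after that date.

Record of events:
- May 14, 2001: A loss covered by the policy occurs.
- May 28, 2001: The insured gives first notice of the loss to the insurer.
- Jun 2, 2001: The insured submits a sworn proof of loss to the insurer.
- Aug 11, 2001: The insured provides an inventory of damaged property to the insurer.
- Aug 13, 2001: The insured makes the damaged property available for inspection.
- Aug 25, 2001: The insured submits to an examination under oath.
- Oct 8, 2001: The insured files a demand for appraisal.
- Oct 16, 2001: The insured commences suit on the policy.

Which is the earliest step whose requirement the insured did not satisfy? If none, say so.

(1) due by May 14, 2001 + 15 days = May 29, 2001; May 28, 2001 is within that limit.
(2) due by May 28, 2001 + 73 days = Aug 9, 2001; done Jun 2, 2001 — timely.
(3) the permitted window runs from May 14, 2001 + 10 = May 24, 2001 to May 14, 2001 + 90 = Aug 12, 2001; done Aug 11, 2001 — within the window.
(4) due by Jun 2, 2001 + 85 days = Aug 26, 2001; completed Aug 13, 2001, before the deadline.
(5) permitted from Aug 13, 2001 + 7 days = Aug 20, 2001 onward; done Aug 25, 2001, after the minimum wait.
(6) permitted from Sep 15, 2001 + 21 days = Oct 6, 2001 onward; done Oct 8, 2001, after the minimum wait.
(7) the permitted window runs from Oct 8, 2001 + 7 = Oct 15, 2001 to Oct 8, 2001 + 15 = Oct 23, 2001; Oct 16, 2001 falls inside that range.

None — every step was satisfied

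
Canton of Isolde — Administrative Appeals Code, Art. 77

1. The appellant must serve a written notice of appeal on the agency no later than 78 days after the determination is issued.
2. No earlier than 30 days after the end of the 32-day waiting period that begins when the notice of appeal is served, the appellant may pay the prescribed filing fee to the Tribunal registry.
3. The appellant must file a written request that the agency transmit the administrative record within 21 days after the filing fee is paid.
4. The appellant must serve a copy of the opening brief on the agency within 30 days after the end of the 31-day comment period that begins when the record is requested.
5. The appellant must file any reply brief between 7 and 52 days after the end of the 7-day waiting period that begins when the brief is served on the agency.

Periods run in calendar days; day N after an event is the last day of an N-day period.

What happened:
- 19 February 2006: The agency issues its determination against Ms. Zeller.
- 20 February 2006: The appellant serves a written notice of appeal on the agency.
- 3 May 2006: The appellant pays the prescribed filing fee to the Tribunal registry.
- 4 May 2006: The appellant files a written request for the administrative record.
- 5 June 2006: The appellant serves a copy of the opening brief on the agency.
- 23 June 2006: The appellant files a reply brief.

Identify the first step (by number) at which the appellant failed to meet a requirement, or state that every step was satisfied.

Step 1: 78 days after 19 February 2006 (when the determination is issued) is 8 May 2006; completed 20 February 2006, before the deadline.
Step 2: the earliest permitted date is 30 days after 24 March 2006 (end of the 32-day waiting period, which began when the notice of appeal is served on 20 February 2006), i.e. 23 April 2006; 3 May 2006 is on or after that date.
Step 3: 21 days after 3 May 2006 (when the filing fee is paid) is 24 May 2006; completed 4 May 2006, before the deadline.
Step 4: 30 days after 4 June 2006 (end of the 31-day comment period, which began when the record is requested on 4 May 2006) is 4 July 2006; completed 5 June 2006, before the deadline.
Step 5: the window is 7–52 days after 12 June 2006 (end of the 7-day waiting period, which began when the brief is served on the agency on 5 June 2006), so 19 June 2006 through 3 August 2006; 23 June 2006 falls inside that range.

None — every step was satisfied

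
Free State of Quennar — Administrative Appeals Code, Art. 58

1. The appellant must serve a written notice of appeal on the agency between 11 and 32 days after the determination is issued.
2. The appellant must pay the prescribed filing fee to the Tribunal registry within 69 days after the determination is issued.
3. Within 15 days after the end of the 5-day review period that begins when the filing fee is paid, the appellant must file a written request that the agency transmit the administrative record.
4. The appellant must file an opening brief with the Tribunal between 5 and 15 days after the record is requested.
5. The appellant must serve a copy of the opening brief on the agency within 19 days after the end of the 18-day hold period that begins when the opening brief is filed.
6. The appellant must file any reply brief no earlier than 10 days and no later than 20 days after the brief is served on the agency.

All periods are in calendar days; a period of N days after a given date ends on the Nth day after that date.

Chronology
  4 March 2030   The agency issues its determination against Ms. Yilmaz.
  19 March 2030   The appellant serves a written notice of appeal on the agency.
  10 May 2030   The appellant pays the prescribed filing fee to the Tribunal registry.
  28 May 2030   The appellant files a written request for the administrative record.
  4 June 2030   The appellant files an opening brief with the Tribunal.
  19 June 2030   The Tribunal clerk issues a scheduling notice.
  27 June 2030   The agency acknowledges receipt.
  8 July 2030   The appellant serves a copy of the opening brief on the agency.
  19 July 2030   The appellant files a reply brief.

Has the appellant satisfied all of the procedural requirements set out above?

Step 1 — 11 and 32 days from 4 March 2030 (when the determination is issued) are 15 March 2030 and 5 April 2030 respectively; 19 March 2030 falls inside that range.
Step 2 — counting 69 days from 4 March 2030 (when the determination is issued) gives a deadline of 12 May 2030; 10 May 2030 is within that limit.
Step 3 — counting 15 days from 15 May 2030 (end of the 5-day review period, which began when the filing fee is paid on 10 May 2030) gives a deadline of 30 May 2030; completed 28 May 2030, before the deadline.
Step 4 — 5 and 15 days from 28 May 2030 (when the record is requested) are 2 June 2030 and 12 June 2030 respectively; done 4 June 2030, which is between those dates.
Step 5 — counting 19 days from 22 June 2030 (end of the 18-day hold period, which began when the opening brief is filed on 4 June 2030) gives a deadline of 11 July 2030; 8 July 2030 is within that limit.
Step 6 — 10 and 20 days from 8 July 2030 (when the brief is served on the agency) are 18 July 2030 and 28 July 2030 respectively; 19 July 2030 falls inside that range.

Yes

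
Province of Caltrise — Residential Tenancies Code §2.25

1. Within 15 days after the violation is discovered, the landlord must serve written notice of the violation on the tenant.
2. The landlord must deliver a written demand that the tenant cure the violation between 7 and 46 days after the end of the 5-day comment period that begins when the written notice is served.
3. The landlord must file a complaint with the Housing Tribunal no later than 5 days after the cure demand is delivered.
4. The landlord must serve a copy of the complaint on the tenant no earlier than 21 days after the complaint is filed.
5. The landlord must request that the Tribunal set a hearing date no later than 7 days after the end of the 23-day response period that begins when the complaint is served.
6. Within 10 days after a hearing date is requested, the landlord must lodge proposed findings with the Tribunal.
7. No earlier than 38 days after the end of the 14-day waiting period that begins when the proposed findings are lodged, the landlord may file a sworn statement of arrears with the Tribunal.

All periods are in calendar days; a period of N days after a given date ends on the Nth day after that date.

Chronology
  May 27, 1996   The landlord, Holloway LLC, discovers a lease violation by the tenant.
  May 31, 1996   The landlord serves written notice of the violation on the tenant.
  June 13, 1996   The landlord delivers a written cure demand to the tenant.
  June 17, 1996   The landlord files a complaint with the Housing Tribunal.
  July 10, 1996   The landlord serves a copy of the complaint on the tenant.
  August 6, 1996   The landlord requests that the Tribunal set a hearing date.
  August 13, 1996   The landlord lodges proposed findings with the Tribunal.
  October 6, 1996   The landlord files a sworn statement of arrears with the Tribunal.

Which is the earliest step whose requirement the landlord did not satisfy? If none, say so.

None — every step was satisfied

Step 1 — counting 15 days from May 27, 1996 (when the violation is discovered) gives a deadline of June 11, 1996; May 31, 1996 is within that limit.
Step 2 — 7 and 46 days from June 5, 1996 (end of the 5-day comment period, which began when the written notice is served on May 31, 1996) are June 12, 1996 and July 21, 1996 respectively; June 13, 1996 falls inside that range.
Step 3 — counting 5 days from June 13, 1996 (when the cure demand is delivered) gives a deadline of June 18, 1996; completed June 17, 1996, before the deadline.
Step 4 — must wait 21 days from June 17, 1996 (when the complaint is filed), so not before July 8, 1996; done July 10, 1996, after the minimum wait.
Step 5 — counting 7 days from August 2, 1996 (end of the 23-day response period, which began when the complaint is served on July 10, 1996) gives a deadline of August 9, 1996; completed August 6, 1996, before the deadline.
Step 6 — counting 10 days from August 6, 1996 (when a hearing date is requested) gives a deadline of August 16, 1996; completed August 13, 1996, before the deadline.
Step 7 — must wait 38 days from August 27, 1996 (end of the 14-day waiting period, which began when the proposed findings are lodged on August 13, 1996), so not before October 4, 1996; done October 6, 1996 — permitted.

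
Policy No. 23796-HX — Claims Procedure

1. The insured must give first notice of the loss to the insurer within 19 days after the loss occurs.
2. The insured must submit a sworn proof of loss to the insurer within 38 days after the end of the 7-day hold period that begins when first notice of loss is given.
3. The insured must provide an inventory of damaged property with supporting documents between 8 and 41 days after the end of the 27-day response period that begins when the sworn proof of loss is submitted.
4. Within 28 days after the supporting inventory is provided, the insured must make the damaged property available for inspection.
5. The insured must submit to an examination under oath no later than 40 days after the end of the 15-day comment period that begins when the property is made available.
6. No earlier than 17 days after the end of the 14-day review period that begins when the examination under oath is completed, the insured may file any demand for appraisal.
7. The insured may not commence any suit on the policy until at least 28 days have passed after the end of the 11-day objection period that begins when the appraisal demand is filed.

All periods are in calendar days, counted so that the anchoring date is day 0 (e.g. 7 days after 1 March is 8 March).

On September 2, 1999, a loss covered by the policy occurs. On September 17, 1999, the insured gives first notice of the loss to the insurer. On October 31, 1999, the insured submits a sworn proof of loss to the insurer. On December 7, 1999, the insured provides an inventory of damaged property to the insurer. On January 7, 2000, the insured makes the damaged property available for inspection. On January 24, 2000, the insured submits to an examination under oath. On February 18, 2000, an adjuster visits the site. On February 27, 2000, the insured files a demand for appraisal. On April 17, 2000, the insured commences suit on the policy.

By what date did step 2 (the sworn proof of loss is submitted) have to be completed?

November 1, 1999

First notice of loss is given on September 17, 1999; the 7-day hold period therefore ends September 24, 1999, and step 2 runs from that date. 38 days after September 24, 1999 is November 1, 1999.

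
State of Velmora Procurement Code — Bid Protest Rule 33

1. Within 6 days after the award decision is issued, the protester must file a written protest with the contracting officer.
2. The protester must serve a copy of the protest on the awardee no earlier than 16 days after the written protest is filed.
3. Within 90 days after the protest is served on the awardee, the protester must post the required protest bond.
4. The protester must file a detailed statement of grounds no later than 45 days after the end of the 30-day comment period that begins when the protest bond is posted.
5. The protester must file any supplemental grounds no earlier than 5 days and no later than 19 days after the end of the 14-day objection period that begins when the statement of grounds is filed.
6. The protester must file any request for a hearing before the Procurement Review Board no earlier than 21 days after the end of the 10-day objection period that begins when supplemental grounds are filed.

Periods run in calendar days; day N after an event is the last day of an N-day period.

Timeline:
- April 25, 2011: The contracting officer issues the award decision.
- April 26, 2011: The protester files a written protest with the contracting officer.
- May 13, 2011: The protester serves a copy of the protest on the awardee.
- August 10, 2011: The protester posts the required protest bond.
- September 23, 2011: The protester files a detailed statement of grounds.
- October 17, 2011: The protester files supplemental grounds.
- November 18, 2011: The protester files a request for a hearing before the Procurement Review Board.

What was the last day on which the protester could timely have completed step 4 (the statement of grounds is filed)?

October 24, 2011

The protest bond is posted on August 10, 2011; the 30-day comment period therefore ends September 9, 2011, and step 4 runs from that date. 45 days after September 9, 2011 is October 24, 2011.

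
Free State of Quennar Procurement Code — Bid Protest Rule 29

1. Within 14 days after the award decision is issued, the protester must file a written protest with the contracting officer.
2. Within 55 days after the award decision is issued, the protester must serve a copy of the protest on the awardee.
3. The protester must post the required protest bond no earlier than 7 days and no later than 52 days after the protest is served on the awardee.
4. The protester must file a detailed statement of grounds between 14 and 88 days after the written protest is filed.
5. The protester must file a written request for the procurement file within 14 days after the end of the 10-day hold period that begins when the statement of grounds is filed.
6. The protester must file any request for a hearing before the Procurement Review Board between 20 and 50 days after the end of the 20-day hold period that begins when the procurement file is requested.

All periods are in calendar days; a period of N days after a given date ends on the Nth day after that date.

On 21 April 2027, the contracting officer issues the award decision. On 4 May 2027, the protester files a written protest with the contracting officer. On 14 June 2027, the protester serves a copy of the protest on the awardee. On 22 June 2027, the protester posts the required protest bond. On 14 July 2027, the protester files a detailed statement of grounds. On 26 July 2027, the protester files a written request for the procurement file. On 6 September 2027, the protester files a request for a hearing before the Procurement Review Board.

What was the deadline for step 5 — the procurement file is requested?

The statement of grounds is filed on 14 July 2027; the 10-day hold period therefore ends 24 July 2027, and step 5 runs from that date. 14 days after 24 July 2027 is 7 August 2027.

7 August 2027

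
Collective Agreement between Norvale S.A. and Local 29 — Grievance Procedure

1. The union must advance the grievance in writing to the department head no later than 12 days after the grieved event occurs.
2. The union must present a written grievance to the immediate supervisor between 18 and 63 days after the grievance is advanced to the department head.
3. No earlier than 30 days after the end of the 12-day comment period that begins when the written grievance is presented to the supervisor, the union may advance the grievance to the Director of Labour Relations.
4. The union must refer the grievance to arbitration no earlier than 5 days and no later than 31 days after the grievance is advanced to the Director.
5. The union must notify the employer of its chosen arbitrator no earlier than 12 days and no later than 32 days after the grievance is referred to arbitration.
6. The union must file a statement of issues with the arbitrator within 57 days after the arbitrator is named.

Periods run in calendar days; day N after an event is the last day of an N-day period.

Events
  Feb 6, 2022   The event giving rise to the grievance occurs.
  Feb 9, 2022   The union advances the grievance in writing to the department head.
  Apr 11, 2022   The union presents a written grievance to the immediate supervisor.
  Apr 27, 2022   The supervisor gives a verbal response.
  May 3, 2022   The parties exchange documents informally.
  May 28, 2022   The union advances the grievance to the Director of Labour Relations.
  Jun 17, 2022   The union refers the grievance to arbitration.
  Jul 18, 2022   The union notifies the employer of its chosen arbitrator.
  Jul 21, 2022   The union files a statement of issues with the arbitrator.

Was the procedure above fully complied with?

Step 1: 12 days after Feb 6, 2022 (when the grieved event occurs) is Feb 18, 2022; Feb 9, 2022 is within that limit.
Step 2: the window is 18–63 days after Feb 9, 2022 (when the grievance is advanced to the department head), so Feb 27, 2022 through Apr 13, 2022; Apr 11, 2022 falls inside that range.
Step 3: the earliest permitted date is 30 days after Apr 23, 2022 (end of the 12-day comment period, which began when the written grievance is presented to the supervisor on Apr 11, 2022), i.e. May 23, 2022; done May 28, 2022, after the minimum wait.
Step 4: the window is 5–31 days after May 28, 2022 (when the grievance is advanced to the Director), so Jun 2, 2022 through Jun 28, 2022; Jun 17, 2022 falls inside that range.
Step 5: the window is 12–32 days after Jun 17, 2022 (when the grievance is referred to arbitration), so Jun 29, 2022 through Jul 19, 2022; done Jul 18, 2022 — within the window.
Step 6: 57 days after Jul 18, 2022 (when the arbitrator is named) is Sep 13, 2022; done Jul 21, 2022 — timely.

Yes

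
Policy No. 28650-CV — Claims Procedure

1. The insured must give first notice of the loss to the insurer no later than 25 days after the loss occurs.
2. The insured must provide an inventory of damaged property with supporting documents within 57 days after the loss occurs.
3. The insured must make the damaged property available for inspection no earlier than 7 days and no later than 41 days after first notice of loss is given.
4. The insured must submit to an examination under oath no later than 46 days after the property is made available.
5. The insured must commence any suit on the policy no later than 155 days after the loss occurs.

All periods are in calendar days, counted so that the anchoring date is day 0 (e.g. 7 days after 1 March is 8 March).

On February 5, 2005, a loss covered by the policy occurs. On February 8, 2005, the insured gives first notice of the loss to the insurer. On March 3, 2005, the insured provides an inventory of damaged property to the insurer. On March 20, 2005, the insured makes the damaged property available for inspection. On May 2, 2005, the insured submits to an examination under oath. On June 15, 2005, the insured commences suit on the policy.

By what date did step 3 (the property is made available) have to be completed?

Step 3 runs from February 8, 2005, when first notice of loss is given. The window is 7–41 days after February 8, 2005; it closes on March 21, 2005.

March 21, 2005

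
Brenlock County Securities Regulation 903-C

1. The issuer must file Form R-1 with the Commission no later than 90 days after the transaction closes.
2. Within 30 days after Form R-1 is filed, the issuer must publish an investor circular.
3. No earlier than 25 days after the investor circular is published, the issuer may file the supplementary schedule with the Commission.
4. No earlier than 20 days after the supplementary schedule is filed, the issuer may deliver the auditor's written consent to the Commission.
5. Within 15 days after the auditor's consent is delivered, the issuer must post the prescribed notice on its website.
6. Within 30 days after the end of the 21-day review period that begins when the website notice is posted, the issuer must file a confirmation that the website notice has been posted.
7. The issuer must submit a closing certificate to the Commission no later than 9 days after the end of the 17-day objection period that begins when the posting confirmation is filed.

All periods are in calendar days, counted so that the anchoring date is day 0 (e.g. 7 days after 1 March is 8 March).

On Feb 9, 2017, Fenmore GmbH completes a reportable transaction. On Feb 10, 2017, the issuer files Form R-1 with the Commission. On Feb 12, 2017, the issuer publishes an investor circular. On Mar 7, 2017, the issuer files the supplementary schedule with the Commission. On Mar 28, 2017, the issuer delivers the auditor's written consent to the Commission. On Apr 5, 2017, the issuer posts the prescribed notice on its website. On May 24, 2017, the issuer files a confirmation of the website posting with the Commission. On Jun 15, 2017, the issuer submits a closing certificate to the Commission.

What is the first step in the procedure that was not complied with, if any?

Step 1: 90 days after Feb 9, 2017 (when the transaction closes) is May 10, 2017; done Feb 10, 2017 — timely.
Step 2: 30 days after Feb 10, 2017 (when Form R-1 is filed) is Mar 12, 2017; Feb 12, 2017 is within that limit.
Step 3: the earliest permitted date is 25 days after Feb 12, 2017 (when the investor circular is published), i.e. Mar 9, 2017; done Mar 7, 2017 — 2 days too early.

Step 3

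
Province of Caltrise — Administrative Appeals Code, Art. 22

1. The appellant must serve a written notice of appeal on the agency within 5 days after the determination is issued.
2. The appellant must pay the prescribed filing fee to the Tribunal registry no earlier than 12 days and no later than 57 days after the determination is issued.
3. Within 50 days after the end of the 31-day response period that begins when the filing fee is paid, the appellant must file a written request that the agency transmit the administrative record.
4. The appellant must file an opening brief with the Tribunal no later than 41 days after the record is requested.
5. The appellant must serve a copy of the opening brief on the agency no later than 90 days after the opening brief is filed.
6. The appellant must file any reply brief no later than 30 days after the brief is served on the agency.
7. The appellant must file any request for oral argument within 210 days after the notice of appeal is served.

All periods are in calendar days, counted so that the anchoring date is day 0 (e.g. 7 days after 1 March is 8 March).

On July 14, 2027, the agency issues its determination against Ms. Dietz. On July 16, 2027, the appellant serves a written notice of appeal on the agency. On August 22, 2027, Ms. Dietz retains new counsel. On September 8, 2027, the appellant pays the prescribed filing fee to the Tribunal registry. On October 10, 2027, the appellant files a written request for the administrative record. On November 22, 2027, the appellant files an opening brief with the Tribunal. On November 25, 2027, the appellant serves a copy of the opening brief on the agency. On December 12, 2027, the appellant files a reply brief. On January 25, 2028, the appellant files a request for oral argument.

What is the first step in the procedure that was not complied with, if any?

Step 1: 5 days after July 14, 2027 (when the determination is issued) is July 19, 2027; completed July 16, 2027, before the deadline.
Step 2: the window is 12–57 days after July 14, 2027 (when the determination is issued), so July 26, 2027 through September 9, 2027; done September 8, 2027 — within the window.
Step 3: 50 days after October 9, 2027 (end of the 31-day response period, which began when the filing fee is paid on September 8, 2027) is November 28, 2027; completed October 10, 2027, before the deadline.
Step 4: 41 days after October 10, 2027 (when the record is requested) is November 20, 2027; done November 22, 2027 — 2 days late.
The procedure was therefore not followed at step 4.

Step 4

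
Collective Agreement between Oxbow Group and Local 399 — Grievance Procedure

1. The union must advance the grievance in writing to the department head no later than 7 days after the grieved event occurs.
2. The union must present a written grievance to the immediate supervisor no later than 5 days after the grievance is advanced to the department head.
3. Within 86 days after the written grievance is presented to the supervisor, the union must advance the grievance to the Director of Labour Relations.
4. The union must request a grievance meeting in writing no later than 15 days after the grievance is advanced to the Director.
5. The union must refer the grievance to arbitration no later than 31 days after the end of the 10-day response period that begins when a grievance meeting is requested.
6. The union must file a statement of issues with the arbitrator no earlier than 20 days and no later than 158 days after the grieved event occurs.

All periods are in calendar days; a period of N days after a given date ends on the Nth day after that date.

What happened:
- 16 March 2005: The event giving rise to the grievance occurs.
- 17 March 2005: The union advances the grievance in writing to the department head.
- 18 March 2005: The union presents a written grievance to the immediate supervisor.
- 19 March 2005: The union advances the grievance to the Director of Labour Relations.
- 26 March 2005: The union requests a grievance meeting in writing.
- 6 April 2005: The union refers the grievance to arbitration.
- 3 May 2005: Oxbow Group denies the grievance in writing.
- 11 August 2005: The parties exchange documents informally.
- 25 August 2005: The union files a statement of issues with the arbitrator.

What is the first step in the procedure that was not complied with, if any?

Step 6

Step 1: 7 days after 16 March 2005 (when the grieved event occurs) is 23 March 2005; 17 March 2005 is within that limit.
Step 2: 5 days after 17 March 2005 (when the grievance is advanced to the department head) is 22 March 2005; done 18 March 2005 — timely.
Step 3: 86 days after 18 March 2005 (when the written grievance is presented to the supervisor) is 12 June 2005; done 19 March 2005 — timely.
Step 4: 15 days after 19 March 2005 (when the grievance is advanced to the Director) is 3 April 2005; 26 March 2005 is within that limit.
Step 5: 31 days after 5 April 2005 (end of the 10-day response period, which began when a grievance meeting is requested on 26 March 2005) is 6 May 2005; 6 April 2005 is within that limit.
Step 6: the window is 20–158 days after 16 March 2005 (when the grieved event occurs), so 5 April 2005 through 21 August 2005; 25 August 2005 is 4 days past the end of the window.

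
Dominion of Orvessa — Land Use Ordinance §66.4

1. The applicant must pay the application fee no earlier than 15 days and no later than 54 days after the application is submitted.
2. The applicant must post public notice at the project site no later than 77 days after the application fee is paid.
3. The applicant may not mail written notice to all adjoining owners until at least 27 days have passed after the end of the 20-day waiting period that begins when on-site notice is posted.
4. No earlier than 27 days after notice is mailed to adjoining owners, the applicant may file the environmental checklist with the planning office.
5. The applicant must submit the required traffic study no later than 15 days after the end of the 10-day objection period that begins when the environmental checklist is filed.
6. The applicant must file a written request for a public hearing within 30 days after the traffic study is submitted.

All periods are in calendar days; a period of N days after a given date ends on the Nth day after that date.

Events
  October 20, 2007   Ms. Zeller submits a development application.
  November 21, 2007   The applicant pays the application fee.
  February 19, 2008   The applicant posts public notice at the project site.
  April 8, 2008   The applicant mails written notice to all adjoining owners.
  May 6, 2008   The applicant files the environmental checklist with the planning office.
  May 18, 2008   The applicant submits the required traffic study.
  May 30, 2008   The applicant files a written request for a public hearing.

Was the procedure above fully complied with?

Step 1: the window is 15–54 days after October 20, 2007 (when the application is submitted), so November 4, 2007 through December 13, 2007; November 21, 2007 falls inside that range.
Step 2: 77 days after November 21, 2007 (when the application fee is paid) is February 6, 2008; not done until February 19, 2008, 13 days after the deadline.
Later steps need not be reached.

No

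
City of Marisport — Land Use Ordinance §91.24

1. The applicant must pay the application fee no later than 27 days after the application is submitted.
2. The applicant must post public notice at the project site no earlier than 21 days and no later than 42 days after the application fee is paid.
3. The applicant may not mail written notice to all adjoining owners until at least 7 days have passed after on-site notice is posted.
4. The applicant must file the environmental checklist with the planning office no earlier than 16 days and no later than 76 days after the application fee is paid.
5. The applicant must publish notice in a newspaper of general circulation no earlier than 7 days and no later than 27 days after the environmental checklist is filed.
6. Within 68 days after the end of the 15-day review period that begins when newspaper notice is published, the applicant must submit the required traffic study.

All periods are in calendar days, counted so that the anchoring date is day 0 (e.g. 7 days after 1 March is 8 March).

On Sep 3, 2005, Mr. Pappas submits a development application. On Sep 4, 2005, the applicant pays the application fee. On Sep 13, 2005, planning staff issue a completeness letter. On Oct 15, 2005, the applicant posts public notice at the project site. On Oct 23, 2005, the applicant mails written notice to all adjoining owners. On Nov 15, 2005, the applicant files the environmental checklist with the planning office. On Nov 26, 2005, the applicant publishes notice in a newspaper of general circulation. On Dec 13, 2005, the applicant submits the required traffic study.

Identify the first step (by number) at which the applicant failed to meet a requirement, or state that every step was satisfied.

None — every step was satisfied

(1) due by Sep 3, 2005 + 27 days = Sep 30, 2005; completed Sep 4, 2005, before the deadline.
(2) the permitted window runs from Sep 4, 2005 + 21 = Sep 25, 2005 to Sep 4, 2005 + 42 = Oct 16, 2005; done Oct 15, 2005 — within the window.
(3) permitted from Oct 15, 2005 + 7 days = Oct 22, 2005 onward; Oct 23, 2005 is on or after that date.
(4) the permitted window runs from Sep 4, 2005 + 16 = Sep 20, 2005 to Sep 4, 2005 + 76 = Nov 19, 2005; done Nov 15, 2005 — within the window.
(5) the permitted window runs from Nov 15, 2005 + 7 = Nov 22, 2005 to Nov 15, 2005 + 27 = Dec 12, 2005; done Nov 26, 2005, which is between those dates.
(6) due by Dec 11, 2005 + 68 days = Feb 17, 2006; done Dec 13, 2005 — timely.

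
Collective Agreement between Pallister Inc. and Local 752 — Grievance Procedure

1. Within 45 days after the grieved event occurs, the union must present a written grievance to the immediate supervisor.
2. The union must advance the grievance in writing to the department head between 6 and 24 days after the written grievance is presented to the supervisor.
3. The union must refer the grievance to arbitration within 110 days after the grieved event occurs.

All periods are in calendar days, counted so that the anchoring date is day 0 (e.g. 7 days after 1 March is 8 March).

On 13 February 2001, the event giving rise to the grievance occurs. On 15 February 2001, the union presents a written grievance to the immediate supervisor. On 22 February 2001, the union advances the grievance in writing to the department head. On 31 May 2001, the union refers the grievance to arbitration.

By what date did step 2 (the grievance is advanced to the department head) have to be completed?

11 March 2001

Step 2 runs from 15 February 2001, when the written grievance is presented to the supervisor. The window is 6–24 days after 15 February 2001; it closes on 11 March 2001.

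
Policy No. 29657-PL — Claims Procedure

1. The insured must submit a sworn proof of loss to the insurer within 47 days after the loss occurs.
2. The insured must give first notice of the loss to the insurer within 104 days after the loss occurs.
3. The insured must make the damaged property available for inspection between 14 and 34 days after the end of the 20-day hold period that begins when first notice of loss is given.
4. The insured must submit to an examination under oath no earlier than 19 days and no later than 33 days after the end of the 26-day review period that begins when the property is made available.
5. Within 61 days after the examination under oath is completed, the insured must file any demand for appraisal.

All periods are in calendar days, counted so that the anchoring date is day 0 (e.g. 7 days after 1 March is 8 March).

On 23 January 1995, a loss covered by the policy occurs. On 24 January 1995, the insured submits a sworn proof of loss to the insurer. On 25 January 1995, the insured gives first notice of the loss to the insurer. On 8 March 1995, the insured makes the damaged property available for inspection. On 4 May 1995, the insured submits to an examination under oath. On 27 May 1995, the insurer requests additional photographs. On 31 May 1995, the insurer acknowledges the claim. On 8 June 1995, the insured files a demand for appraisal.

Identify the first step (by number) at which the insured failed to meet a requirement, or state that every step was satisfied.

None — every step was satisfied

Step 1 — counting 47 days from 23 January 1995 (when the loss occurs) gives a deadline of 11 March 1995; done 24 January 1995 — timely.
Step 2 — counting 104 days from 23 January 1995 (when the loss occurs) gives a deadline of 7 May 1995; completed 25 January 1995, before the deadline.
Step 3 — 14 and 34 days from 14 February 1995 (end of the 20-day hold period, which began when first notice of loss is given on 25 January 1995) are 28 February 1995 and 20 March 1995 respectively; done 8 March 1995, which is between those dates.
Step 4 — 19 and 33 days from 3 April 1995 (end of the 26-day review period, which began when the property is made available on 8 March 1995) are 22 April 1995 and 6 May 1995 respectively; done 4 May 1995, which is between those dates.
Step 5 — counting 61 days from 4 May 1995 (when the examination under oath is completed) gives a deadline of 4 July 1995; done 8 June 1995 — timely.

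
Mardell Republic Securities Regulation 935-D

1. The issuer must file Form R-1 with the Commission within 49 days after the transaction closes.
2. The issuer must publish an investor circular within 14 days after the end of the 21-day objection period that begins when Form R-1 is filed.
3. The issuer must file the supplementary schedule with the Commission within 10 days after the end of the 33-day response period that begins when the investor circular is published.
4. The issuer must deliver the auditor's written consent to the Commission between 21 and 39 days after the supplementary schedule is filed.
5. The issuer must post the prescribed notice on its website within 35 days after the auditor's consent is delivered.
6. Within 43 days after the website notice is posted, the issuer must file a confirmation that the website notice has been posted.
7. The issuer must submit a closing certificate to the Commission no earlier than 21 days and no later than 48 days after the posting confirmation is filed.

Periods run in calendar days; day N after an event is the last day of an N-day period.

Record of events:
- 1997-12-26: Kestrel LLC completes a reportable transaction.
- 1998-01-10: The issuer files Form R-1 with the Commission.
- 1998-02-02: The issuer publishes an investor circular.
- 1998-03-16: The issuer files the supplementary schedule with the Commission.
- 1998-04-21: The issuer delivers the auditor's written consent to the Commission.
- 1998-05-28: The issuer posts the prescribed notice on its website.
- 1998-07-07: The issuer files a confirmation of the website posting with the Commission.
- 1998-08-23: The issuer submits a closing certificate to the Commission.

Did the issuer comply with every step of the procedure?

(1) due by 1997-12-26 + 49 days = 1998-02-13; completed 1998-01-10, before the deadline.
(2) due by 1998-01-31 + 14 days = 1998-02-14; done 1998-02-02 — timely.
(3) due by 1998-03-07 + 10 days = 1998-03-17; 1998-03-16 is within that limit.
(4) the permitted window runs from 1998-03-16 + 21 = 1998-04-06 to 1998-03-16 + 39 = 1998-04-24; done 1998-04-21, which is between those dates.
(5) due by 1998-04-21 + 35 days = 1998-05-26; done 1998-05-28 — 2 days late.
The procedure was therefore not followed at step 5.

No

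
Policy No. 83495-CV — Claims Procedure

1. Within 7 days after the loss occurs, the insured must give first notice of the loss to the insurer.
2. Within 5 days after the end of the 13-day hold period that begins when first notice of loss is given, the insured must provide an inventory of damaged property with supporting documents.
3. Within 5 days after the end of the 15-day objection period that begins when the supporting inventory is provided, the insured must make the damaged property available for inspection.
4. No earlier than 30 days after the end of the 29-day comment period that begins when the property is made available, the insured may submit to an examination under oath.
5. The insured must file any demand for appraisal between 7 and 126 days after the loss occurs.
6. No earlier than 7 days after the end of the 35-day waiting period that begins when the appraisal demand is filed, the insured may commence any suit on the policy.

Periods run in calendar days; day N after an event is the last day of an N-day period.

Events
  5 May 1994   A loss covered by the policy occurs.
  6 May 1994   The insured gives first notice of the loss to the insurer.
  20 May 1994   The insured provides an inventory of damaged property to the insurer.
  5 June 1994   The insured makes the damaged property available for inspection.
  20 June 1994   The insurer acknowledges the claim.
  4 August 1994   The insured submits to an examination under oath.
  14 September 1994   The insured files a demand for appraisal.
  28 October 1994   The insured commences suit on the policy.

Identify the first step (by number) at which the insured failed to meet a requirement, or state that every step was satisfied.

Step 5

Step 1: 7 days after 5 May 1994 (when the loss occurs) is 12 May 1994; completed 6 May 1994, before the deadline.
Step 2: 5 days after 19 May 1994 (end of the 13-day hold period, which began when first notice of loss is given on 6 May 1994) is 24 May 1994; 20 May 1994 is within that limit.
Step 3: 5 days after 4 June 1994 (end of the 15-day objection period, which began when the supporting inventory is provided on 20 May 1994) is 9 June 1994; completed 5 June 1994, before the deadline.
Step 4: the earliest permitted date is 30 days after 4 July 1994 (end of the 29-day comment period, which began when the property is made available on 5 June 1994), i.e. 3 August 1994; done 4 August 1994, after the minimum wait.
Step 5: the window is 7–126 days after 5 May 1994 (when the loss occurs), so 12 May 1994 through 8 September 1994; done 14 September 1994 — 6 days after the window closed.
The procedure was therefore not followed at step 5.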